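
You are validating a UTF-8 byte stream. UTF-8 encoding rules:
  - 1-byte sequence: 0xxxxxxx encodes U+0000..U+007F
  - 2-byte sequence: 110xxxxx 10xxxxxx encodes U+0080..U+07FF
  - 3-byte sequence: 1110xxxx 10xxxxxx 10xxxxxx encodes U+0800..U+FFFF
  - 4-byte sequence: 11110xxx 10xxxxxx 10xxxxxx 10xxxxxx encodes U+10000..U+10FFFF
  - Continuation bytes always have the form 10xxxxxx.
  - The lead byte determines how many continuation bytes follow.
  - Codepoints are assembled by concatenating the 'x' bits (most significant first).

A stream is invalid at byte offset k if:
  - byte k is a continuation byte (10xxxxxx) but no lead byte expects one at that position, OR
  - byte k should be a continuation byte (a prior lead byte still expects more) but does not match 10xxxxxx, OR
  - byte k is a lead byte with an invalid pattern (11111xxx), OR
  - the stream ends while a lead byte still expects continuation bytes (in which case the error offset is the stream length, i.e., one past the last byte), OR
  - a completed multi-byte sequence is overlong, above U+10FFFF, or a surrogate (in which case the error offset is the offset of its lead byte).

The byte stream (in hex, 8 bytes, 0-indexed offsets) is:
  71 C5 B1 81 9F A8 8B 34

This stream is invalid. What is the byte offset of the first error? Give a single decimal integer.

Byte[0]=71: 1-byte ASCII. cp=U+0071
Byte[1]=C5: 2-byte lead, need 1 cont bytes. acc=0x5
Byte[2]=B1: continuation. acc=(acc<<6)|0x31=0x171
Completed: cp=U+0171 (starts at byte 1)
Byte[3]=81: INVALID lead byte (not 0xxx/110x/1110/11110)

Answer: 3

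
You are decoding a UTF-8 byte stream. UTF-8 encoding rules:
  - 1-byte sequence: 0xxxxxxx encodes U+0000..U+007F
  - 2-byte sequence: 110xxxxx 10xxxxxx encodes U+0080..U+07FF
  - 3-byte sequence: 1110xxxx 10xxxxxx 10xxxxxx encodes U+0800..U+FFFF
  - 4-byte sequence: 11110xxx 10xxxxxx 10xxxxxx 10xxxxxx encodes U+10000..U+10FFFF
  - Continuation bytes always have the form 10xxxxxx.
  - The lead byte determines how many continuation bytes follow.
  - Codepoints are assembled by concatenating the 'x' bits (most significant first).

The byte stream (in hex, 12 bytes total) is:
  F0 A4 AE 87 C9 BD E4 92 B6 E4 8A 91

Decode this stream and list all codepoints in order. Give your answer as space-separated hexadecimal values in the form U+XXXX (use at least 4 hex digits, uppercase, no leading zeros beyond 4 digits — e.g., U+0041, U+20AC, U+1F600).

Byte[0]=F0: 4-byte lead, need 3 cont bytes. acc=0x0
Byte[1]=A4: continuation. acc=(acc<<6)|0x24=0x24
Byte[2]=AE: continuation. acc=(acc<<6)|0x2E=0x92E
Byte[3]=87: continuation. acc=(acc<<6)|0x07=0x24B87
Completed: cp=U+24B87 (starts at byte 0)
Byte[4]=C9: 2-byte lead, need 1 cont bytes. acc=0x9
Byte[5]=BD: continuation. acc=(acc<<6)|0x3D=0x27D
Completed: cp=U+027D (starts at byte 4)
Byte[6]=E4: 3-byte lead, need 2 cont bytes. acc=0x4
Byte[7]=92: continuation. acc=(acc<<6)|0x12=0x112
Byte[8]=B6: continuation. acc=(acc<<6)|0x36=0x44B6
Completed: cp=U+44B6 (starts at byte 6)
Byte[9]=E4: 3-byte lead, need 2 cont bytes. acc=0x4
Byte[10]=8A: continuation. acc=(acc<<6)|0x0A=0x10A
Byte[11]=91: continuation. acc=(acc<<6)|0x11=0x4291
Completed: cp=U+4291 (starts at byte 9)

Answer: U+24B87 U+027D U+44B6 U+4291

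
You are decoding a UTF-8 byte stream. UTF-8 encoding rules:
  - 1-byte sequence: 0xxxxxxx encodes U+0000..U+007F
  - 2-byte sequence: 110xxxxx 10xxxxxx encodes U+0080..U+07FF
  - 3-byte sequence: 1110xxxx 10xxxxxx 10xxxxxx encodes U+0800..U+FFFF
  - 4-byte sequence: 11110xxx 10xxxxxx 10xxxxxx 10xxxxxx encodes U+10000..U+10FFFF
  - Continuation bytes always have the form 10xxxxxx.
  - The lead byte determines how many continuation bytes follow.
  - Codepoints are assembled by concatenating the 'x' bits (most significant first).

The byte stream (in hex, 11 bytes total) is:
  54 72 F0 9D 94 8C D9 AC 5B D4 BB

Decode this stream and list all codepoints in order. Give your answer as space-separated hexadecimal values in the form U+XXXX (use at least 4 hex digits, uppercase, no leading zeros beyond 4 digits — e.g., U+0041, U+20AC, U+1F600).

Answer: U+0054 U+0072 U+1D50C U+066C U+005B U+053B

Derivation:
Byte[0]=54: 1-byte ASCII. cp=U+0054
Byte[1]=72: 1-byte ASCII. cp=U+0072
Byte[2]=F0: 4-byte lead, need 3 cont bytes. acc=0x0
Byte[3]=9D: continuation. acc=(acc<<6)|0x1D=0x1D
Byte[4]=94: continuation. acc=(acc<<6)|0x14=0x754
Byte[5]=8C: continuation. acc=(acc<<6)|0x0C=0x1D50C
Completed: cp=U+1D50C (starts at byte 2)
Byte[6]=D9: 2-byte lead, need 1 cont bytes. acc=0x19
Byte[7]=AC: continuation. acc=(acc<<6)|0x2C=0x66C
Completed: cp=U+066C (starts at byte 6)
Byte[8]=5B: 1-byte ASCII. cp=U+005B
Byte[9]=D4: 2-byte lead, need 1 cont bytes. acc=0x14
Byte[10]=BB: continuation. acc=(acc<<6)|0x3B=0x53B
Completed: cp=U+053B (starts at byte 9)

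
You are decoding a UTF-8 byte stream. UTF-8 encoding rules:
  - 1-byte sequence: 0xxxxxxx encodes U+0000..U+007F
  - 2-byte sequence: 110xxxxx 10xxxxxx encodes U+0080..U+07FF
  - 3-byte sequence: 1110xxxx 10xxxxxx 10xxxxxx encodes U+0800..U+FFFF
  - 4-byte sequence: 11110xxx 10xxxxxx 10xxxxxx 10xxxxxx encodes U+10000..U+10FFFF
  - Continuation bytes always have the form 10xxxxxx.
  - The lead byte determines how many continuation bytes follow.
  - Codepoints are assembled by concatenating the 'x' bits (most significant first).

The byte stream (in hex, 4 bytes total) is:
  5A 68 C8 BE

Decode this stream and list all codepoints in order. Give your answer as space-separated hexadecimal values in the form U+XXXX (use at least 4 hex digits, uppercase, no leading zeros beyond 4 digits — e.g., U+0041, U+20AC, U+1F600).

Answer: U+005A U+0068 U+023E

Derivation:
Byte[0]=5A: 1-byte ASCII. cp=U+005A
Byte[1]=68: 1-byte ASCII. cp=U+0068
Byte[2]=C8: 2-byte lead, need 1 cont bytes. acc=0x8
Byte[3]=BE: continuation. acc=(acc<<6)|0x3E=0x23E
Completed: cp=U+023E (starts at byte 2)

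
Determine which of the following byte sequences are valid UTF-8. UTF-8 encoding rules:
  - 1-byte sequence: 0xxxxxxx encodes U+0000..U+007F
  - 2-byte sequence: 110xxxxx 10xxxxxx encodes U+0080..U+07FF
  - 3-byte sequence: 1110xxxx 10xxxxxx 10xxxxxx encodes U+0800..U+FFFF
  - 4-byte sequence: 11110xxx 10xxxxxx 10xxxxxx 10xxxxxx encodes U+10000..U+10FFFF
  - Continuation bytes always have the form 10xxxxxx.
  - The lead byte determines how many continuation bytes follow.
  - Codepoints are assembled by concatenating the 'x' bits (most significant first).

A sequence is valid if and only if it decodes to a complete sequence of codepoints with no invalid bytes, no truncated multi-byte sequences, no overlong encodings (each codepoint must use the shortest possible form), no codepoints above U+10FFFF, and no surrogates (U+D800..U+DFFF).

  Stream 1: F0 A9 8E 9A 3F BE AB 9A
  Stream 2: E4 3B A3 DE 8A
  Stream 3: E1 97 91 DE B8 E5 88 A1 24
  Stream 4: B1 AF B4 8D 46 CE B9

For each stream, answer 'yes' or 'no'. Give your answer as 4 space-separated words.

Answer: no no yes no

Derivation:
Stream 1: error at byte offset 5. INVALID
Stream 2: error at byte offset 1. INVALID
Stream 3: decodes cleanly. VALID
Stream 4: error at byte offset 0. INVALID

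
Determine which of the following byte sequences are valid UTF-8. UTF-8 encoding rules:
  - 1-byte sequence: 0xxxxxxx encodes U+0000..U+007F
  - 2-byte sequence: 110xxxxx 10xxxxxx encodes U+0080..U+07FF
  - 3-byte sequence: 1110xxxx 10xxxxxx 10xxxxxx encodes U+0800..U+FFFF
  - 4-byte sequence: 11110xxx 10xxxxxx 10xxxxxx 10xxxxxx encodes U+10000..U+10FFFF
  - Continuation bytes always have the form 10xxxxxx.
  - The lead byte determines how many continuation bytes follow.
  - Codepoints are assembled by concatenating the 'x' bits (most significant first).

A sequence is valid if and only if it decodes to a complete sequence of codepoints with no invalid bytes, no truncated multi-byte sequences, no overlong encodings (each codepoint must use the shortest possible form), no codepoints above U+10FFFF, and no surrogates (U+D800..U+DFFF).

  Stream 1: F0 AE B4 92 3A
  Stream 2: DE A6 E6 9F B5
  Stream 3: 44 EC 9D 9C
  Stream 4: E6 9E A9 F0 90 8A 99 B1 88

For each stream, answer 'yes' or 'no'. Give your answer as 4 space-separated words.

Answer: yes yes yes no

Derivation:
Stream 1: decodes cleanly. VALID
Stream 2: decodes cleanly. VALID
Stream 3: decodes cleanly. VALID
Stream 4: error at byte offset 7. INVALID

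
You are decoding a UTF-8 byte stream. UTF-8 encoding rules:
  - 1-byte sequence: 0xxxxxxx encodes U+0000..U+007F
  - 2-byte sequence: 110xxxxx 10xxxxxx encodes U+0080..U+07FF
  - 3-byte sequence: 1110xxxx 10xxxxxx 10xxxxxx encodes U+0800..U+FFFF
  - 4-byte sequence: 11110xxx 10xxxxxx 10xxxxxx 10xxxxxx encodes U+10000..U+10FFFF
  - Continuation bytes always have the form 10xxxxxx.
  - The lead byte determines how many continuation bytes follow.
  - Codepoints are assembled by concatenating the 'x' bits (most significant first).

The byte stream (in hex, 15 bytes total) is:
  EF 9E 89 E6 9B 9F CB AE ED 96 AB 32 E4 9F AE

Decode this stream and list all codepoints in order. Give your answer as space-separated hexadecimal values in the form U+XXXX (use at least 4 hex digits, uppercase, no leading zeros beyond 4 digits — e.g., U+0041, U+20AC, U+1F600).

Byte[0]=EF: 3-byte lead, need 2 cont bytes. acc=0xF
Byte[1]=9E: continuation. acc=(acc<<6)|0x1E=0x3DE
Byte[2]=89: continuation. acc=(acc<<6)|0x09=0xF789
Completed: cp=U+F789 (starts at byte 0)
Byte[3]=E6: 3-byte lead, need 2 cont bytes. acc=0x6
Byte[4]=9B: continuation. acc=(acc<<6)|0x1B=0x19B
Byte[5]=9F: continuation. acc=(acc<<6)|0x1F=0x66DF
Completed: cp=U+66DF (starts at byte 3)
Byte[6]=CB: 2-byte lead, need 1 cont bytes. acc=0xB
Byte[7]=AE: continuation. acc=(acc<<6)|0x2E=0x2EE
Completed: cp=U+02EE (starts at byte 6)
Byte[8]=ED: 3-byte lead, need 2 cont bytes. acc=0xD
Byte[9]=96: continuation. acc=(acc<<6)|0x16=0x356
Byte[10]=AB: continuation. acc=(acc<<6)|0x2B=0xD5AB
Completed: cp=U+D5AB (starts at byte 8)
Byte[11]=32: 1-byte ASCII. cp=U+0032
Byte[12]=E4: 3-byte lead, need 2 cont bytes. acc=0x4
Byte[13]=9F: continuation. acc=(acc<<6)|0x1F=0x11F
Byte[14]=AE: continuation. acc=(acc<<6)|0x2E=0x47EE
Completed: cp=U+47EE (starts at byte 12)

Answer: U+F789 U+66DF U+02EE U+D5AB U+0032 U+47EE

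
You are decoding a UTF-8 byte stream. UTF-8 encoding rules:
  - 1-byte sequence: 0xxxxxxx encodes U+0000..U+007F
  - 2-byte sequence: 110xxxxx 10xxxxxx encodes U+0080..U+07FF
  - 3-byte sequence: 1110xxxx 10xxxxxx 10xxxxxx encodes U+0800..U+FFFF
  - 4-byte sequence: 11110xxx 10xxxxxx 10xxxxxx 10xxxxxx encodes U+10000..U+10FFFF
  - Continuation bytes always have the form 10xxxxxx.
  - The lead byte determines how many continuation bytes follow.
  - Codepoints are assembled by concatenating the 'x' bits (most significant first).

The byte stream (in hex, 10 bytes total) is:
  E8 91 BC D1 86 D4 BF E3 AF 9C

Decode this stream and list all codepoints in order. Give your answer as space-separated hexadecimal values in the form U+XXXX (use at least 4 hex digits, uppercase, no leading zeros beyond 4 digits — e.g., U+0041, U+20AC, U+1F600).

Answer: U+847C U+0446 U+053F U+3BDC

Derivation:
Byte[0]=E8: 3-byte lead, need 2 cont bytes. acc=0x8
Byte[1]=91: continuation. acc=(acc<<6)|0x11=0x211
Byte[2]=BC: continuation. acc=(acc<<6)|0x3C=0x847C
Completed: cp=U+847C (starts at byte 0)
Byte[3]=D1: 2-byte lead, need 1 cont bytes. acc=0x11
Byte[4]=86: continuation. acc=(acc<<6)|0x06=0x446
Completed: cp=U+0446 (starts at byte 3)
Byte[5]=D4: 2-byte lead, need 1 cont bytes. acc=0x14
Byte[6]=BF: continuation. acc=(acc<<6)|0x3F=0x53F
Completed: cp=U+053F (starts at byte 5)
Byte[7]=E3: 3-byte lead, need 2 cont bytes. acc=0x3
Byte[8]=AF: continuation. acc=(acc<<6)|0x2F=0xEF
Byte[9]=9C: continuation. acc=(acc<<6)|0x1C=0x3BDC
Completed: cp=U+3BDC (starts at byte 7)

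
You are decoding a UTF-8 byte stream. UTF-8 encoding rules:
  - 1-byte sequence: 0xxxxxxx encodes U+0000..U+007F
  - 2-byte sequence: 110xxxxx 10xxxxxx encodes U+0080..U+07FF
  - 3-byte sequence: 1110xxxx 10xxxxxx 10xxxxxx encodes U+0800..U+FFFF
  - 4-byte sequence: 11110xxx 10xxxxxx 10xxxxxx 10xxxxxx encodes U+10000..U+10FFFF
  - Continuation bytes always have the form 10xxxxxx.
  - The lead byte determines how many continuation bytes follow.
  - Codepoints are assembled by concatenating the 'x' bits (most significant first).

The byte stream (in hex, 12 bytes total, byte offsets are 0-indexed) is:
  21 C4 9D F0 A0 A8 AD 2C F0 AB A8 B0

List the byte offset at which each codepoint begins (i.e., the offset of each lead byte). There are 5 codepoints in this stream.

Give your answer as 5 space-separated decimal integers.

Answer: 0 1 3 7 8

Derivation:
Byte[0]=21: 1-byte ASCII. cp=U+0021
Byte[1]=C4: 2-byte lead, need 1 cont bytes. acc=0x4
Byte[2]=9D: continuation. acc=(acc<<6)|0x1D=0x11D
Completed: cp=U+011D (starts at byte 1)
Byte[3]=F0: 4-byte lead, need 3 cont bytes. acc=0x0
Byte[4]=A0: continuation. acc=(acc<<6)|0x20=0x20
Byte[5]=A8: continuation. acc=(acc<<6)|0x28=0x828
Byte[6]=AD: continuation. acc=(acc<<6)|0x2D=0x20A2D
Completed: cp=U+20A2D (starts at byte 3)
Byte[7]=2C: 1-byte ASCII. cp=U+002C
Byte[8]=F0: 4-byte lead, need 3 cont bytes. acc=0x0
Byte[9]=AB: continuation. acc=(acc<<6)|0x2B=0x2B
Byte[10]=A8: continuation. acc=(acc<<6)|0x28=0xAE8
Byte[11]=B0: continuation. acc=(acc<<6)|0x30=0x2BA30
Completed: cp=U+2BA30 (starts at byte 8)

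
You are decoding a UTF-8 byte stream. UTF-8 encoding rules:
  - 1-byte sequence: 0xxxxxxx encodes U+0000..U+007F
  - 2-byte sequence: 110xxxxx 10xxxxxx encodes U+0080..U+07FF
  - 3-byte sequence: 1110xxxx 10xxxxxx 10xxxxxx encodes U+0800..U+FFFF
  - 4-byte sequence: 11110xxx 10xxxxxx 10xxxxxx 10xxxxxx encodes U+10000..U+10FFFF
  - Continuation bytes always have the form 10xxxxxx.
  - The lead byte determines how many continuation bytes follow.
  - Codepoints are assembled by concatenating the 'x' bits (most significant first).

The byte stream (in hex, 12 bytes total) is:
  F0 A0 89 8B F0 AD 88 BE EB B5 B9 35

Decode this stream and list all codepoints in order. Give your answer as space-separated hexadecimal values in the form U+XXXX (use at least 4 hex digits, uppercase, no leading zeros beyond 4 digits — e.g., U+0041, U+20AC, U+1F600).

Byte[0]=F0: 4-byte lead, need 3 cont bytes. acc=0x0
Byte[1]=A0: continuation. acc=(acc<<6)|0x20=0x20
Byte[2]=89: continuation. acc=(acc<<6)|0x09=0x809
Byte[3]=8B: continuation. acc=(acc<<6)|0x0B=0x2024B
Completed: cp=U+2024B (starts at byte 0)
Byte[4]=F0: 4-byte lead, need 3 cont bytes. acc=0x0
Byte[5]=AD: continuation. acc=(acc<<6)|0x2D=0x2D
Byte[6]=88: continuation. acc=(acc<<6)|0x08=0xB48
Byte[7]=BE: continuation. acc=(acc<<6)|0x3E=0x2D23E
Completed: cp=U+2D23E (starts at byte 4)
Byte[8]=EB: 3-byte lead, need 2 cont bytes. acc=0xB
Byte[9]=B5: continuation. acc=(acc<<6)|0x35=0x2F5
Byte[10]=B9: continuation. acc=(acc<<6)|0x39=0xBD79
Completed: cp=U+BD79 (starts at byte 8)
Byte[11]=35: 1-byte ASCII. cp=U+0035

Answer: U+2024B U+2D23E U+BD79 U+0035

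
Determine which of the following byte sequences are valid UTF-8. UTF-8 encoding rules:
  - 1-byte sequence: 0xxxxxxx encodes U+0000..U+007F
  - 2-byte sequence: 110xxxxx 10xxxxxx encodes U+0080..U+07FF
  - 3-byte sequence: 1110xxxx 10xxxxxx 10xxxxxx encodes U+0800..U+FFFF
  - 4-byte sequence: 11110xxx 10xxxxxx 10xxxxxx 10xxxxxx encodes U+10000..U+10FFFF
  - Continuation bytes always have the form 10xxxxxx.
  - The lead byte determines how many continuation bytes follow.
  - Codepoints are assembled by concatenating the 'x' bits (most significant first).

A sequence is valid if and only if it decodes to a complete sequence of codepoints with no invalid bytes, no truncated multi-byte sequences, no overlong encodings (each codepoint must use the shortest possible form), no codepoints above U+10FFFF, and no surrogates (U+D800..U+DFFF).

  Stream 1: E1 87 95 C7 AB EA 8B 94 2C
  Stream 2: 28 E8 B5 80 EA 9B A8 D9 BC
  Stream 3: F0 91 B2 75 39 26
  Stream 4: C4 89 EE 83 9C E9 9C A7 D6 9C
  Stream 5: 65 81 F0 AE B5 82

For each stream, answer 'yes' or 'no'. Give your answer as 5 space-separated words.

Answer: yes yes no yes no

Derivation:
Stream 1: decodes cleanly. VALID
Stream 2: decodes cleanly. VALID
Stream 3: error at byte offset 3. INVALID
Stream 4: decodes cleanly. VALID
Stream 5: error at byte offset 1. INVALID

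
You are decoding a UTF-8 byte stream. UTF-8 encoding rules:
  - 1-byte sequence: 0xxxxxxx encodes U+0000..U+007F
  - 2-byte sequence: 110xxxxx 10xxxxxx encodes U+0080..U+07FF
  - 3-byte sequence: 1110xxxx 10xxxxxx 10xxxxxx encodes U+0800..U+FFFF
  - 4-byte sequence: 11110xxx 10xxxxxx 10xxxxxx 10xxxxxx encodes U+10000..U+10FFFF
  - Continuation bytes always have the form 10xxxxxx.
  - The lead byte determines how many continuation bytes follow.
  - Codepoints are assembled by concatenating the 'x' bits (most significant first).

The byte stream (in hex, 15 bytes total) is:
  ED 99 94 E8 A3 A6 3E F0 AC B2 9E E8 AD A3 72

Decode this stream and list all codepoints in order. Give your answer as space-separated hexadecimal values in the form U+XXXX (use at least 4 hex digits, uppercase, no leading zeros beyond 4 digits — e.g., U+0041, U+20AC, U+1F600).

Answer: U+D654 U+88E6 U+003E U+2CC9E U+8B63 U+0072

Derivation:
Byte[0]=ED: 3-byte lead, need 2 cont bytes. acc=0xD
Byte[1]=99: continuation. acc=(acc<<6)|0x19=0x359
Byte[2]=94: continuation. acc=(acc<<6)|0x14=0xD654
Completed: cp=U+D654 (starts at byte 0)
Byte[3]=E8: 3-byte lead, need 2 cont bytes. acc=0x8
Byte[4]=A3: continuation. acc=(acc<<6)|0x23=0x223
Byte[5]=A6: continuation. acc=(acc<<6)|0x26=0x88E6
Completed: cp=U+88E6 (starts at byte 3)
Byte[6]=3E: 1-byte ASCII. cp=U+003E
Byte[7]=F0: 4-byte lead, need 3 cont bytes. acc=0x0
Byte[8]=AC: continuation. acc=(acc<<6)|0x2C=0x2C
Byte[9]=B2: continuation. acc=(acc<<6)|0x32=0xB32
Byte[10]=9E: continuation. acc=(acc<<6)|0x1E=0x2CC9E
Completed: cp=U+2CC9E (starts at byte 7)
Byte[11]=E8: 3-byte lead, need 2 cont bytes. acc=0x8
Byte[12]=AD: continuation. acc=(acc<<6)|0x2D=0x22D
Byte[13]=A3: continuation. acc=(acc<<6)|0x23=0x8B63
Completed: cp=U+8B63 (starts at byte 11)
Byte[14]=72: 1-byte ASCII. cp=U+0072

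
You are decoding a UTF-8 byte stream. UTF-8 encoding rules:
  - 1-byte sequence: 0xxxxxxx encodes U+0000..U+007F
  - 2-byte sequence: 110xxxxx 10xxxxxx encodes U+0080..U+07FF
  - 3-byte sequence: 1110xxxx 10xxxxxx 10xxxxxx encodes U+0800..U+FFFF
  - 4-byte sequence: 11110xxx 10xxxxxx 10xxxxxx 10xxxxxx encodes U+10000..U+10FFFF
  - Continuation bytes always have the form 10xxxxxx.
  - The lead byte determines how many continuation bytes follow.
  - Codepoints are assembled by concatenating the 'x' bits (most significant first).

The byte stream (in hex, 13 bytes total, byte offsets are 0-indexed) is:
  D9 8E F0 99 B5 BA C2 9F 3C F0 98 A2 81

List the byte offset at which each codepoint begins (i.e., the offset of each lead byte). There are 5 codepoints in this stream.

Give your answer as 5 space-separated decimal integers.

Byte[0]=D9: 2-byte lead, need 1 cont bytes. acc=0x19
Byte[1]=8E: continuation. acc=(acc<<6)|0x0E=0x64E
Completed: cp=U+064E (starts at byte 0)
Byte[2]=F0: 4-byte lead, need 3 cont bytes. acc=0x0
Byte[3]=99: continuation. acc=(acc<<6)|0x19=0x19
Byte[4]=B5: continuation. acc=(acc<<6)|0x35=0x675
Byte[5]=BA: continuation. acc=(acc<<6)|0x3A=0x19D7A
Completed: cp=U+19D7A (starts at byte 2)
Byte[6]=C2: 2-byte lead, need 1 cont bytes. acc=0x2
Byte[7]=9F: continuation. acc=(acc<<6)|0x1F=0x9F
Completed: cp=U+009F (starts at byte 6)
Byte[8]=3C: 1-byte ASCII. cp=U+003C
Byte[9]=F0: 4-byte lead, need 3 cont bytes. acc=0x0
Byte[10]=98: continuation. acc=(acc<<6)|0x18=0x18
Byte[11]=A2: continuation. acc=(acc<<6)|0x22=0x622
Byte[12]=81: continuation. acc=(acc<<6)|0x01=0x18881
Completed: cp=U+18881 (starts at byte 9)

Answer: 0 2 6 8 9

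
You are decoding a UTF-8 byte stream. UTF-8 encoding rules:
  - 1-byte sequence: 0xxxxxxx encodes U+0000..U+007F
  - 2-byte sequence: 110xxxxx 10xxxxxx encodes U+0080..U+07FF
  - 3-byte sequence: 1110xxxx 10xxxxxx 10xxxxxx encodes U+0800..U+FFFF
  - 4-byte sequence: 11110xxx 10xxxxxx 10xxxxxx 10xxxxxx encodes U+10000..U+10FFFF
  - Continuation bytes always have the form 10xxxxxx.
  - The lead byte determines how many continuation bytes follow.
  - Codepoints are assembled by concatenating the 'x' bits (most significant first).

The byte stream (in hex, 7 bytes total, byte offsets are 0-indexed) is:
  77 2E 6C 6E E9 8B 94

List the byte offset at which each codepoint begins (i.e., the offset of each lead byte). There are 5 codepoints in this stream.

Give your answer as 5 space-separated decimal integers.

Answer: 0 1 2 3 4

Derivation:
Byte[0]=77: 1-byte ASCII. cp=U+0077
Byte[1]=2E: 1-byte ASCII. cp=U+002E
Byte[2]=6C: 1-byte ASCII. cp=U+006C
Byte[3]=6E: 1-byte ASCII. cp=U+006E
Byte[4]=E9: 3-byte lead, need 2 cont bytes. acc=0x9
Byte[5]=8B: continuation. acc=(acc<<6)|0x0B=0x24B
Byte[6]=94: continuation. acc=(acc<<6)|0x14=0x92D4
Completed: cp=U+92D4 (starts at byte 4)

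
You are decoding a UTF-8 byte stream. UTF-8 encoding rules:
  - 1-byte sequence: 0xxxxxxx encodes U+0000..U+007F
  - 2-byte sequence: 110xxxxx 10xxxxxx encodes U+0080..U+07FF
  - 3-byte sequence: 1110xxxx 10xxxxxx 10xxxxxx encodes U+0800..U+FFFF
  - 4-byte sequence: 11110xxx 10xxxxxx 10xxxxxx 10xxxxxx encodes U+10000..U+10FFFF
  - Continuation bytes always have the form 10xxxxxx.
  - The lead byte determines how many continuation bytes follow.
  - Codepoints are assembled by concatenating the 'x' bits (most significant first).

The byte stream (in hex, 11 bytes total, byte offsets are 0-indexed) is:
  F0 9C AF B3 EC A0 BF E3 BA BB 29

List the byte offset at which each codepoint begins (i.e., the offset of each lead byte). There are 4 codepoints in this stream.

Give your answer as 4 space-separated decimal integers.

Answer: 0 4 7 10

Derivation:
Byte[0]=F0: 4-byte lead, need 3 cont bytes. acc=0x0
Byte[1]=9C: continuation. acc=(acc<<6)|0x1C=0x1C
Byte[2]=AF: continuation. acc=(acc<<6)|0x2F=0x72F
Byte[3]=B3: continuation. acc=(acc<<6)|0x33=0x1CBF3
Completed: cp=U+1CBF3 (starts at byte 0)
Byte[4]=EC: 3-byte lead, need 2 cont bytes. acc=0xC
Byte[5]=A0: continuation. acc=(acc<<6)|0x20=0x320
Byte[6]=BF: continuation. acc=(acc<<6)|0x3F=0xC83F
Completed: cp=U+C83F (starts at byte 4)
Byte[7]=E3: 3-byte lead, need 2 cont bytes. acc=0x3
Byte[8]=BA: continuation. acc=(acc<<6)|0x3A=0xFA
Byte[9]=BB: continuation. acc=(acc<<6)|0x3B=0x3EBB
Completed: cp=U+3EBB (starts at byte 7)
Byte[10]=29: 1-byte ASCII. cp=U+0029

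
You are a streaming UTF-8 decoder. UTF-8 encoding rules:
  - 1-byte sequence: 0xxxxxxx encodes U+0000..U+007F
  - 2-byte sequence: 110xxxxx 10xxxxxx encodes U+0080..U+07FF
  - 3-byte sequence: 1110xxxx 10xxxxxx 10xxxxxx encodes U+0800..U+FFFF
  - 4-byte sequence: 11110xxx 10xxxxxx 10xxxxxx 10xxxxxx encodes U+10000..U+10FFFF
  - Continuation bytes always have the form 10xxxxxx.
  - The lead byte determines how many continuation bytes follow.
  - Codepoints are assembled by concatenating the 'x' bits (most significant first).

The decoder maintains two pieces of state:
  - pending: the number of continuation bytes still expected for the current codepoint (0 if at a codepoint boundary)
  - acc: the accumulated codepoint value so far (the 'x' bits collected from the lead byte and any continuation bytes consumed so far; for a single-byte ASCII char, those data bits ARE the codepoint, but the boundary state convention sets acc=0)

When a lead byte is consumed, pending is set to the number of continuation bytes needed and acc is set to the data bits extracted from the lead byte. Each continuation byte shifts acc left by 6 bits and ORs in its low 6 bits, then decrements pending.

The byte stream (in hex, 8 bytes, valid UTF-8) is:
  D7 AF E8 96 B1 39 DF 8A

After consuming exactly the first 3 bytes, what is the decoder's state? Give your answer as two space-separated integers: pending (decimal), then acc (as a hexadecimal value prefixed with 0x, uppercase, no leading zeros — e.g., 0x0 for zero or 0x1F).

Answer: 2 0x8

Derivation:
Byte[0]=D7: 2-byte lead. pending=1, acc=0x17
Byte[1]=AF: continuation. acc=(acc<<6)|0x2F=0x5EF, pending=0
Byte[2]=E8: 3-byte lead. pending=2, acc=0x8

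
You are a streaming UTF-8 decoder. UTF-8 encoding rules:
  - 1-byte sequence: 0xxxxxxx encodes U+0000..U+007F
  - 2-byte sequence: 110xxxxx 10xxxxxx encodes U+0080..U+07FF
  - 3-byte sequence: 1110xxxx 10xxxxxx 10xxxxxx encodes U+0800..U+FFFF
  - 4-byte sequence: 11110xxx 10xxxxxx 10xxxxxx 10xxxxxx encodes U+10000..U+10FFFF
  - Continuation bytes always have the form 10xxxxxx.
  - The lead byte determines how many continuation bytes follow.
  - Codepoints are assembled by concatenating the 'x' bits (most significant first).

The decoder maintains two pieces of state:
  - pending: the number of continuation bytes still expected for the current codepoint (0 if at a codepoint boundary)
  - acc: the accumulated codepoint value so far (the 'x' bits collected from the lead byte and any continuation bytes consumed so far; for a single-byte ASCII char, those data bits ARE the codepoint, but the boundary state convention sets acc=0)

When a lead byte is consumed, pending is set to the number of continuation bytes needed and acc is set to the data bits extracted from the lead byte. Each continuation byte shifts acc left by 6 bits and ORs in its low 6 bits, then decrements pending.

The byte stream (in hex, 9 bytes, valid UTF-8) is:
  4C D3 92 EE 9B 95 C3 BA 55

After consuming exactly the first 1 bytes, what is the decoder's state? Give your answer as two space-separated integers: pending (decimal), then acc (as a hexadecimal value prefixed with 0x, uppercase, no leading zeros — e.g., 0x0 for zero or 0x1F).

Byte[0]=4C: 1-byte. pending=0, acc=0x0

Answer: 0 0x0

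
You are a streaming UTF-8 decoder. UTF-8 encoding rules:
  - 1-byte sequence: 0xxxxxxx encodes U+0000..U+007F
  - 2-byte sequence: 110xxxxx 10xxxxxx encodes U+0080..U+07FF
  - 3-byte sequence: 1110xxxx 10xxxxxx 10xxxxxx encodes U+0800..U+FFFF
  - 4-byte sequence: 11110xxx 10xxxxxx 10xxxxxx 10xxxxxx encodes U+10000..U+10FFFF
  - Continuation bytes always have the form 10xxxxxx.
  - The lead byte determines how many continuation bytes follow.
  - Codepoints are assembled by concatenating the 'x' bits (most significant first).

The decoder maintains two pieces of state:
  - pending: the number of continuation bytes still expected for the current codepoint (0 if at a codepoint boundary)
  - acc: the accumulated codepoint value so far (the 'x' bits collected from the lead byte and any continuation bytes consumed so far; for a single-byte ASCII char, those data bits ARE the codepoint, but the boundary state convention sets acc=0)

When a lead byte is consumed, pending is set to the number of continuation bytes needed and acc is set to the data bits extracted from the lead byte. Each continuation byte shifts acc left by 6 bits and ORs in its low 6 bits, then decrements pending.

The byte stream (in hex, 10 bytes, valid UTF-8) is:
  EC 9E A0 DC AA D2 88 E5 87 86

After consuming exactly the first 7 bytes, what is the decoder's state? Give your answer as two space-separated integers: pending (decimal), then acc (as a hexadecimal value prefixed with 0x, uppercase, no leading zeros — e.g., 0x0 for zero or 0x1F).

Byte[0]=EC: 3-byte lead. pending=2, acc=0xC
Byte[1]=9E: continuation. acc=(acc<<6)|0x1E=0x31E, pending=1
Byte[2]=A0: continuation. acc=(acc<<6)|0x20=0xC7A0, pending=0
Byte[3]=DC: 2-byte lead. pending=1, acc=0x1C
Byte[4]=AA: continuation. acc=(acc<<6)|0x2A=0x72A, pending=0
Byte[5]=D2: 2-byte lead. pending=1, acc=0x12
Byte[6]=88: continuation. acc=(acc<<6)|0x08=0x488, pending=0

Answer: 0 0x488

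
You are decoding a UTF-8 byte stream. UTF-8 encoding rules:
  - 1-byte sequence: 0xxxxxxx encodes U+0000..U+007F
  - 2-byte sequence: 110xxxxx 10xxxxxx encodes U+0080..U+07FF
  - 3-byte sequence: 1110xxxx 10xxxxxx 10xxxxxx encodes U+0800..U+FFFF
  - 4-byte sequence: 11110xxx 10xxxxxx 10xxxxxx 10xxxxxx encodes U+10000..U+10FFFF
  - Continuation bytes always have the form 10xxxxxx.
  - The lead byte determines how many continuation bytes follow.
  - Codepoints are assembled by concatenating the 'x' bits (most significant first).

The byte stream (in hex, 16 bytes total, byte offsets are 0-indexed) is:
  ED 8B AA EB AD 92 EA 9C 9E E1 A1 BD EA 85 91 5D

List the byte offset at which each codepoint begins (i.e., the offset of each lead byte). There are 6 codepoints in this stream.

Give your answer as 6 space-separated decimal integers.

Answer: 0 3 6 9 12 15

Derivation:
Byte[0]=ED: 3-byte lead, need 2 cont bytes. acc=0xD
Byte[1]=8B: continuation. acc=(acc<<6)|0x0B=0x34B
Byte[2]=AA: continuation. acc=(acc<<6)|0x2A=0xD2EA
Completed: cp=U+D2EA (starts at byte 0)
Byte[3]=EB: 3-byte lead, need 2 cont bytes. acc=0xB
Byte[4]=AD: continuation. acc=(acc<<6)|0x2D=0x2ED
Byte[5]=92: continuation. acc=(acc<<6)|0x12=0xBB52
Completed: cp=U+BB52 (starts at byte 3)
Byte[6]=EA: 3-byte lead, need 2 cont bytes. acc=0xA
Byte[7]=9C: continuation. acc=(acc<<6)|0x1C=0x29C
Byte[8]=9E: continuation. acc=(acc<<6)|0x1E=0xA71E
Completed: cp=U+A71E (starts at byte 6)
Byte[9]=E1: 3-byte lead, need 2 cont bytes. acc=0x1
Byte[10]=A1: continuation. acc=(acc<<6)|0x21=0x61
Byte[11]=BD: continuation. acc=(acc<<6)|0x3D=0x187D
Completed: cp=U+187D (starts at byte 9)
Byte[12]=EA: 3-byte lead, need 2 cont bytes. acc=0xA
Byte[13]=85: continuation. acc=(acc<<6)|0x05=0x285
Byte[14]=91: continuation. acc=(acc<<6)|0x11=0xA151
Completed: cp=U+A151 (starts at byte 12)
Byte[15]=5D: 1-byte ASCII. cp=U+005D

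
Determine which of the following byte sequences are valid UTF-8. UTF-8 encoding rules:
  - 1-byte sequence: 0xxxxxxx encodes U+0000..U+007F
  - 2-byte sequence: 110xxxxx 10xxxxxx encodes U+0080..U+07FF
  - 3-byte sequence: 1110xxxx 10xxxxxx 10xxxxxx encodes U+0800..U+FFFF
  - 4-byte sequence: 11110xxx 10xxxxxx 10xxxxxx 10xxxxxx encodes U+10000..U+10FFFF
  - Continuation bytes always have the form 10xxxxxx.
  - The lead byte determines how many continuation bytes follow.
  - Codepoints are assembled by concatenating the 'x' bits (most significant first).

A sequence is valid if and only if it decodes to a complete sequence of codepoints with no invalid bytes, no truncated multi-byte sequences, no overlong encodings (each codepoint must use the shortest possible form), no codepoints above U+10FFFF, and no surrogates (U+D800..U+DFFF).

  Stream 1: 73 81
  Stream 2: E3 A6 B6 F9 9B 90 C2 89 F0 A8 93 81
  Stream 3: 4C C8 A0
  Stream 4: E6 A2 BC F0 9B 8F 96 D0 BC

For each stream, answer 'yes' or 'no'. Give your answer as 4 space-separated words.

Stream 1: error at byte offset 1. INVALID
Stream 2: error at byte offset 3. INVALID
Stream 3: decodes cleanly. VALID
Stream 4: decodes cleanly. VALID

Answer: no no yes yes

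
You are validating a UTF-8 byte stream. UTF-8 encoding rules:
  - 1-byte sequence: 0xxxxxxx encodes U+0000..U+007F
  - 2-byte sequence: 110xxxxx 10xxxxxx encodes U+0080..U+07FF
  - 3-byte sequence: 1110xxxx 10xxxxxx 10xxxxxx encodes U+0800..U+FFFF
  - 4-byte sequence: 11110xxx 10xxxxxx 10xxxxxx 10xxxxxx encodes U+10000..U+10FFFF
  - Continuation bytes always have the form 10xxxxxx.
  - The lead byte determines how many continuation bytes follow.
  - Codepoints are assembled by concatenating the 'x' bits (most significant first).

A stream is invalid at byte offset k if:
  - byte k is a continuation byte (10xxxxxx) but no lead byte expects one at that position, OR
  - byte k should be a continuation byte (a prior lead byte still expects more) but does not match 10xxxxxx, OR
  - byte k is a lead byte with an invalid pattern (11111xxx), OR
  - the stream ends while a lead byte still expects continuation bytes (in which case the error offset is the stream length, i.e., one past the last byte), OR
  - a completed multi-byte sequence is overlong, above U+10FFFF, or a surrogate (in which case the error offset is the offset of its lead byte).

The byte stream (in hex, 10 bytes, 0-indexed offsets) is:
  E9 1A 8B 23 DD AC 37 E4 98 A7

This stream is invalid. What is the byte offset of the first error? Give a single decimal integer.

Answer: 1

Derivation:
Byte[0]=E9: 3-byte lead, need 2 cont bytes. acc=0x9
Byte[1]=1A: expected 10xxxxxx continuation. INVALID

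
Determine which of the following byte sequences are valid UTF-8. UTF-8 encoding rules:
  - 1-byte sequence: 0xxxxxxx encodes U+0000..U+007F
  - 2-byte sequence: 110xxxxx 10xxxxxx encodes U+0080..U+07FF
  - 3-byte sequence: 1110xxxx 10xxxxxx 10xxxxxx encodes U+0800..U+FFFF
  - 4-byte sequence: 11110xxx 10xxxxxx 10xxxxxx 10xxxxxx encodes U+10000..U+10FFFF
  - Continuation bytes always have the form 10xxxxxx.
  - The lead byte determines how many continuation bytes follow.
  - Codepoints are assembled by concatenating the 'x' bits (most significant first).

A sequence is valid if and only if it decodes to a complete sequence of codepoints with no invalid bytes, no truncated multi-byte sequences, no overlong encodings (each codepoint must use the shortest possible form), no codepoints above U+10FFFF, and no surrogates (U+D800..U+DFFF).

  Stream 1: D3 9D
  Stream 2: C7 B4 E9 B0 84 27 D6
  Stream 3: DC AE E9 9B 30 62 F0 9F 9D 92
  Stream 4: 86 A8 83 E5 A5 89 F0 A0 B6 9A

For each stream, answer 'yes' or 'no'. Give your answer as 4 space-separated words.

Stream 1: decodes cleanly. VALID
Stream 2: error at byte offset 7. INVALID
Stream 3: error at byte offset 4. INVALID
Stream 4: error at byte offset 0. INVALID

Answer: yes no no no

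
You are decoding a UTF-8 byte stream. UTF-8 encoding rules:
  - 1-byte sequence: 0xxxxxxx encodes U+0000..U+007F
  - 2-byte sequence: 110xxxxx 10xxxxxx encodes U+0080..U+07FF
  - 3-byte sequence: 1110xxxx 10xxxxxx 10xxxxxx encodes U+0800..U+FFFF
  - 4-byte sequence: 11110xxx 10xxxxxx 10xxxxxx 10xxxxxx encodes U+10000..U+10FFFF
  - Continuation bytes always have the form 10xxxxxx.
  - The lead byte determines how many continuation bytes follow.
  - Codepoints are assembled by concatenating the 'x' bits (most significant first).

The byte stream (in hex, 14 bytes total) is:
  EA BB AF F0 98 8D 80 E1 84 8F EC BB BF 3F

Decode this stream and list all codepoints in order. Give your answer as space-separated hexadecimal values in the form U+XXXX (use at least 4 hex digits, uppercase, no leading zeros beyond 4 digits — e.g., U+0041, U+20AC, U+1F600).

Byte[0]=EA: 3-byte lead, need 2 cont bytes. acc=0xA
Byte[1]=BB: continuation. acc=(acc<<6)|0x3B=0x2BB
Byte[2]=AF: continuation. acc=(acc<<6)|0x2F=0xAEEF
Completed: cp=U+AEEF (starts at byte 0)
Byte[3]=F0: 4-byte lead, need 3 cont bytes. acc=0x0
Byte[4]=98: continuation. acc=(acc<<6)|0x18=0x18
Byte[5]=8D: continuation. acc=(acc<<6)|0x0D=0x60D
Byte[6]=80: continuation. acc=(acc<<6)|0x00=0x18340
Completed: cp=U+18340 (starts at byte 3)
Byte[7]=E1: 3-byte lead, need 2 cont bytes. acc=0x1
Byte[8]=84: continuation. acc=(acc<<6)|0x04=0x44
Byte[9]=8F: continuation. acc=(acc<<6)|0x0F=0x110F
Completed: cp=U+110F (starts at byte 7)
Byte[10]=EC: 3-byte lead, need 2 cont bytes. acc=0xC
Byte[11]=BB: continuation. acc=(acc<<6)|0x3B=0x33B
Byte[12]=BF: continuation. acc=(acc<<6)|0x3F=0xCEFF
Completed: cp=U+CEFF (starts at byte 10)
Byte[13]=3F: 1-byte ASCII. cp=U+003F

Answer: U+AEEF U+18340 U+110F U+CEFF U+003F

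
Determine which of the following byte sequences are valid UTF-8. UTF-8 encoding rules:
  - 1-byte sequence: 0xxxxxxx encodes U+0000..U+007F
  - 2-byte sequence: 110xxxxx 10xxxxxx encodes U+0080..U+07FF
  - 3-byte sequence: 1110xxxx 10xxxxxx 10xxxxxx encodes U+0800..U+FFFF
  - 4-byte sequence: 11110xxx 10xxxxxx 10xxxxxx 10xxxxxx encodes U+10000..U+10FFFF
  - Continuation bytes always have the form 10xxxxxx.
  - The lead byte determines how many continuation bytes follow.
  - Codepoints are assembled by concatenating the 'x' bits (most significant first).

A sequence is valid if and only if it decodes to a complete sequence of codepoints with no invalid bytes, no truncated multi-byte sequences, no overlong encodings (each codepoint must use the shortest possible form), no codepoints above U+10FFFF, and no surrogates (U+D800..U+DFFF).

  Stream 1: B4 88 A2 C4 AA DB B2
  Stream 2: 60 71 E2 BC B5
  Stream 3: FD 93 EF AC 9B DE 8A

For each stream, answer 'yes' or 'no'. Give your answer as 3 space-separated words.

Stream 1: error at byte offset 0. INVALID
Stream 2: decodes cleanly. VALID
Stream 3: error at byte offset 0. INVALID

Answer: no yes no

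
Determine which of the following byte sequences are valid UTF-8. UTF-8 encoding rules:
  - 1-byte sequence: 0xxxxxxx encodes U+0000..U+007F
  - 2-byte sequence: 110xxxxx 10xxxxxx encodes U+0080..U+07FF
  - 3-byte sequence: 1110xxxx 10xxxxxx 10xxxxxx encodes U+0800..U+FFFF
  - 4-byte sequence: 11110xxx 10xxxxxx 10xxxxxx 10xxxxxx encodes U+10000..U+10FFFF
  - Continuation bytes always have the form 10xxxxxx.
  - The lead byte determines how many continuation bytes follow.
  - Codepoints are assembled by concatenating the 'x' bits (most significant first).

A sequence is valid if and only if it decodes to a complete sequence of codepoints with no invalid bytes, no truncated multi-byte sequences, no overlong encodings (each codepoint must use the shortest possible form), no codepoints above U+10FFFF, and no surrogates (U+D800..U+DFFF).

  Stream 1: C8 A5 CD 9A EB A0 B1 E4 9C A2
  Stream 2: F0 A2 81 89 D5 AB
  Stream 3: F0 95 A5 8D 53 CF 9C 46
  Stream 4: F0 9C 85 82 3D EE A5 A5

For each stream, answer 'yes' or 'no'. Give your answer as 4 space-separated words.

Stream 1: decodes cleanly. VALID
Stream 2: decodes cleanly. VALID
Stream 3: decodes cleanly. VALID
Stream 4: decodes cleanly. VALID

Answer: yes yes yes yes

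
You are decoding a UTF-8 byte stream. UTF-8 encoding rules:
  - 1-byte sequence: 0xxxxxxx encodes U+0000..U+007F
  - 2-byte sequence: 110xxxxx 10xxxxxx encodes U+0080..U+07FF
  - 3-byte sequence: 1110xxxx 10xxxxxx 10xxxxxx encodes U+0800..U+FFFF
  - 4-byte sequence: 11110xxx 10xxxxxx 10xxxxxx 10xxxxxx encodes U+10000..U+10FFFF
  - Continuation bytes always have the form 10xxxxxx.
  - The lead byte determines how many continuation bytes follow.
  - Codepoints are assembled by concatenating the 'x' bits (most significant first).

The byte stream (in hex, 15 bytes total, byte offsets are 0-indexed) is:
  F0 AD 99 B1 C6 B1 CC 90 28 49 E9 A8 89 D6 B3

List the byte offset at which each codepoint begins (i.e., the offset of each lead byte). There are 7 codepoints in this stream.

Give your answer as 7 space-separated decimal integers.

Answer: 0 4 6 8 9 10 13

Derivation:
Byte[0]=F0: 4-byte lead, need 3 cont bytes. acc=0x0
Byte[1]=AD: continuation. acc=(acc<<6)|0x2D=0x2D
Byte[2]=99: continuation. acc=(acc<<6)|0x19=0xB59
Byte[3]=B1: continuation. acc=(acc<<6)|0x31=0x2D671
Completed: cp=U+2D671 (starts at byte 0)
Byte[4]=C6: 2-byte lead, need 1 cont bytes. acc=0x6
Byte[5]=B1: continuation. acc=(acc<<6)|0x31=0x1B1
Completed: cp=U+01B1 (starts at byte 4)
Byte[6]=CC: 2-byte lead, need 1 cont bytes. acc=0xC
Byte[7]=90: continuation. acc=(acc<<6)|0x10=0x310
Completed: cp=U+0310 (starts at byte 6)
Byte[8]=28: 1-byte ASCII. cp=U+0028
Byte[9]=49: 1-byte ASCII. cp=U+0049
Byte[10]=E9: 3-byte lead, need 2 cont bytes. acc=0x9
Byte[11]=A8: continuation. acc=(acc<<6)|0x28=0x268
Byte[12]=89: continuation. acc=(acc<<6)|0x09=0x9A09
Completed: cp=U+9A09 (starts at byte 10)
Byte[13]=D6: 2-byte lead, need 1 cont bytes. acc=0x16
Byte[14]=B3: continuation. acc=(acc<<6)|0x33=0x5B3
Completed: cp=U+05B3 (starts at byte 13)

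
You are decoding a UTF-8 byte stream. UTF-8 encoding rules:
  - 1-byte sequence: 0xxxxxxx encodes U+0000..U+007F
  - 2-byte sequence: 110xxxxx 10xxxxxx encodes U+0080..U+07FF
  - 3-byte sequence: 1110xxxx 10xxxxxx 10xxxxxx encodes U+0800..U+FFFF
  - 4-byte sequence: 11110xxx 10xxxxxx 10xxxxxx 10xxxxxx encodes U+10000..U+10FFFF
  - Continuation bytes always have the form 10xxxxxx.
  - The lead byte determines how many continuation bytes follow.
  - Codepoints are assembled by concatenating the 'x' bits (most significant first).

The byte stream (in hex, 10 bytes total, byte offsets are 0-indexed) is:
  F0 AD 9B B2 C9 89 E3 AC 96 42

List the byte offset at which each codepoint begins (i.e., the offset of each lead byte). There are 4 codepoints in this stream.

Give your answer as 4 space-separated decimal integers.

Answer: 0 4 6 9

Derivation:
Byte[0]=F0: 4-byte lead, need 3 cont bytes. acc=0x0
Byte[1]=AD: continuation. acc=(acc<<6)|0x2D=0x2D
Byte[2]=9B: continuation. acc=(acc<<6)|0x1B=0xB5B
Byte[3]=B2: continuation. acc=(acc<<6)|0x32=0x2D6F2
Completed: cp=U+2D6F2 (starts at byte 0)
Byte[4]=C9: 2-byte lead, need 1 cont bytes. acc=0x9
Byte[5]=89: continuation. acc=(acc<<6)|0x09=0x249
Completed: cp=U+0249 (starts at byte 4)
Byte[6]=E3: 3-byte lead, need 2 cont bytes. acc=0x3
Byte[7]=AC: continuation. acc=(acc<<6)|0x2C=0xEC
Byte[8]=96: continuation. acc=(acc<<6)|0x16=0x3B16
Completed: cp=U+3B16 (starts at byte 6)
Byte[9]=42: 1-byte ASCII. cp=U+0042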